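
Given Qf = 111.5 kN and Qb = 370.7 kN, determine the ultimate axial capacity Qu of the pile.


Result: 482.2 kN

Derivation:
Using Qu = Qf + Qb
Qu = 111.5 + 370.7
Qu = 482.2 kN


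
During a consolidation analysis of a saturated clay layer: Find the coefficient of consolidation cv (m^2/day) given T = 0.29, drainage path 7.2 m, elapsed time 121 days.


Result: 0.12424 m^2/day

Derivation:
Using cv = T * H_dr^2 / t
H_dr^2 = 7.2^2 = 51.84
cv = 0.29 * 51.84 / 121
cv = 0.12424 m^2/day


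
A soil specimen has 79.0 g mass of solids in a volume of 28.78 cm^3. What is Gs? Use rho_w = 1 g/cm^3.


Using Gs = m_s / (V_s * rho_w)
Since rho_w = 1 g/cm^3:
Gs = 79.0 / 28.78
Gs = 2.745


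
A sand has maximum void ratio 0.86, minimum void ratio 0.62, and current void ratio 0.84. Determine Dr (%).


Result: 8.33 %

Derivation:
Using Dr = (e_max - e) / (e_max - e_min) * 100
e_max - e = 0.86 - 0.84 = 0.02
e_max - e_min = 0.86 - 0.62 = 0.24
Dr = 0.02 / 0.24 * 100
Dr = 8.33 %


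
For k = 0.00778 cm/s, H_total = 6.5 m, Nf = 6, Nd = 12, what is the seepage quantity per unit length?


Result: 0.0002528 m^3/s per m

Derivation:
Convert k to m/s for unit consistency with H:
k = 0.00778 cm/s = 0.00778 / 100 m/s = 7.78e-05 m/s
Using q = k * H * Nf / Nd
Nf / Nd = 6 / 12 = 0.5
q = 7.78e-05 * 6.5 * 0.5
q = 0.0002528 m^3/s per m


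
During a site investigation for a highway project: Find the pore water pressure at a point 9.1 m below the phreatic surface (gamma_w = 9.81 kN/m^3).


Using u = gamma_w * h_w
u = 9.81 * 9.1
u = 89.27 kPa


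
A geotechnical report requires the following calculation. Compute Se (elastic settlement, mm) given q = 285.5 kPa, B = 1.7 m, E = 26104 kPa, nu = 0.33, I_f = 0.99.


Using Se = q * B * (1 - nu^2) * I_f / E
1 - nu^2 = 1 - 0.33^2 = 0.8911
Se = 285.5 * 1.7 * 0.8911 * 0.99 / 26104
Se = 0.016402 m
Convert to mm: Se = 0.016402 * 1000 = 16.402 mm


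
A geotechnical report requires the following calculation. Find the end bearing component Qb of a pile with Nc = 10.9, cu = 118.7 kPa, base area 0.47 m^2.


Using Qb = Nc * cu * Ab
Qb = 10.9 * 118.7 * 0.47
Qb = 608.1 kN


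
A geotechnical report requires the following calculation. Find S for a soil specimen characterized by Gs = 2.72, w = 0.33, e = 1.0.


Result: 0.8976

Derivation:
Using S = Gs * w / e
S = 2.72 * 0.33 / 1.0
S = 0.8976


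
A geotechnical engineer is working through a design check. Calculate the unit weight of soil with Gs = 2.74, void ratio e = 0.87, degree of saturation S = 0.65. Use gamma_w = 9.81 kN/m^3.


Using gamma = gamma_w * (Gs + S*e) / (1 + e)
Numerator: Gs + S*e = 2.74 + 0.65*0.87 = 3.3055
Denominator: 1 + e = 1 + 0.87 = 1.87
gamma = 9.81 * 3.3055 / 1.87
gamma = 17.341 kN/m^3


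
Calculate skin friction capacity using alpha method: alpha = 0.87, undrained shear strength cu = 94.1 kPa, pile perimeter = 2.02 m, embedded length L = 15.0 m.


Result: 2480.57 kN

Derivation:
Using Qs = alpha * cu * perimeter * L
Qs = 0.87 * 94.1 * 2.02 * 15.0
Qs = 2480.57 kN


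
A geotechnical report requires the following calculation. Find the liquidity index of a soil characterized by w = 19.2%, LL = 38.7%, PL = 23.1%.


First compute the plasticity index:
PI = LL - PL = 38.7 - 23.1 = 15.6
Then compute the liquidity index:
LI = (w - PL) / PI
LI = (19.2 - 23.1) / 15.6
LI = -0.25


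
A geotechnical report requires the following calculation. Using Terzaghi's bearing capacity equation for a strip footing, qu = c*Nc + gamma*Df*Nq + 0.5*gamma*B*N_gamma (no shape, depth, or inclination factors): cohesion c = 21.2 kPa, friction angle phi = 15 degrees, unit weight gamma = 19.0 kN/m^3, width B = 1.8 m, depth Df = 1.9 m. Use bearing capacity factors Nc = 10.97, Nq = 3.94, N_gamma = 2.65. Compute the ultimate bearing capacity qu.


Compute qu = c*Nc + gamma*Df*Nq + 0.5*gamma*B*N_gamma
Term 1: 21.2 * 10.97 = 232.564
Term 2: 19.0 * 1.9 * 3.94 = 142.234
Term 3: 0.5 * 19.0 * 1.8 * 2.65 = 45.315
qu = 232.564 + 142.234 + 45.315
qu = 420.11 kPa


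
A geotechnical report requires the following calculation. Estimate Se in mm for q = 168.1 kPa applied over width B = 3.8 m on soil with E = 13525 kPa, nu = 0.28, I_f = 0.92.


Result: 40.045 mm

Derivation:
Using Se = q * B * (1 - nu^2) * I_f / E
1 - nu^2 = 1 - 0.28^2 = 0.9216
Se = 168.1 * 3.8 * 0.9216 * 0.92 / 13525
Se = 0.040045 m
Convert to mm: Se = 0.040045 * 1000 = 40.045 mm


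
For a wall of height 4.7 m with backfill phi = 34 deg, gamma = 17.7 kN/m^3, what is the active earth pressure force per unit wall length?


Result: 55.27 kN/m

Derivation:
Compute active earth pressure coefficient:
Ka = tan^2(45 - phi/2) = tan^2(28.0) = 0.282715
Compute active force:
Pa = 0.5 * Ka * gamma * H^2
Pa = 0.5 * 0.282715 * 17.7 * 4.7^2
Pa = 55.27 kN/m


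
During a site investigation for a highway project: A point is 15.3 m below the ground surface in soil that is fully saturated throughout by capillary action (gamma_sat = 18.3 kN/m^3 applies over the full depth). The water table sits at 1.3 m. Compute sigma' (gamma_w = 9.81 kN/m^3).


Total stress = gamma_sat * depth
sigma = 18.3 * 15.3 = 279.99 kPa
Pore water pressure u = gamma_w * (depth - d_wt)
u = 9.81 * (15.3 - 1.3) = 137.34 kPa
Effective stress = sigma - u
sigma' = 279.99 - 137.34 = 142.65 kPa


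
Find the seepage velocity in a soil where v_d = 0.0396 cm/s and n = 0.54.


Result: 0.07333 cm/s

Derivation:
Using v_s = v_d / n
v_s = 0.0396 / 0.54
v_s = 0.07333 cm/s


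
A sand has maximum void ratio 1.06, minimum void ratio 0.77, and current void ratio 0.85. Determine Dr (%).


Result: 72.41 %

Derivation:
Using Dr = (e_max - e) / (e_max - e_min) * 100
e_max - e = 1.06 - 0.85 = 0.21
e_max - e_min = 1.06 - 0.77 = 0.29
Dr = 0.21 / 0.29 * 100
Dr = 72.41 %


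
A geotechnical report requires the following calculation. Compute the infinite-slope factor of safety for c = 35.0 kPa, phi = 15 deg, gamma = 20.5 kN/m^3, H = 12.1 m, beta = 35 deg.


Result: 0.683

Derivation:
Using Fs = c / (gamma*H*sin(beta)*cos(beta)) + tan(phi)/tan(beta)
Cohesion contribution = 35.0 / (20.5*12.1*sin(35)*cos(35))
Cohesion contribution = 0.300312
Friction contribution = tan(15)/tan(35) = 0.382671
Fs = 0.300312 + 0.382671
Fs = 0.683


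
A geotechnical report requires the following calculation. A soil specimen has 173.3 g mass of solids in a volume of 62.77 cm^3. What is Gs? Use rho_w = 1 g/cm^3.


Using Gs = m_s / (V_s * rho_w)
Since rho_w = 1 g/cm^3:
Gs = 173.3 / 62.77
Gs = 2.761


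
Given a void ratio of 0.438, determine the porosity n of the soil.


Result: 0.3046

Derivation:
Using the relation n = e / (1 + e)
n = 0.438 / (1 + 0.438)
n = 0.438 / 1.438
n = 0.3046


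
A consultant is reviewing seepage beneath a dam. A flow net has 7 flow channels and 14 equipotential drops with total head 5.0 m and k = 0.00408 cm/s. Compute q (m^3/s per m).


Result: 0.000102 m^3/s per m

Derivation:
Convert k to m/s for unit consistency with H:
k = 0.00408 cm/s = 0.00408 / 100 m/s = 4.08e-05 m/s
Using q = k * H * Nf / Nd
Nf / Nd = 7 / 14 = 0.5
q = 4.08e-05 * 5.0 * 0.5
q = 0.000102 m^3/s per m


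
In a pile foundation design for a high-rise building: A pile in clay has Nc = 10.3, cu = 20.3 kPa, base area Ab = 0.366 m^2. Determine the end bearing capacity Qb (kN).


Result: 76.53 kN

Derivation:
Using Qb = Nc * cu * Ab
Qb = 10.3 * 20.3 * 0.366
Qb = 76.53 kN


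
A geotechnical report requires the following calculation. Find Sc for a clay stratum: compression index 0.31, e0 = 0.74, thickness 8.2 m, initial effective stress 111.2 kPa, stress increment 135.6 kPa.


Using Sc = Cc * H / (1 + e0) * log10((sigma0 + delta_sigma) / sigma0)
Stress ratio = (111.2 + 135.6) / 111.2 = 2.21942
log10(2.21942) = 0.34624
Cc * H / (1 + e0) = 0.31 * 8.2 / (1 + 0.74) = 1.46092
Sc = 1.46092 * 0.34624
Sc = 0.5058 m


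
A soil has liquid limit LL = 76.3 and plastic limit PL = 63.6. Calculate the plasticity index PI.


Using PI = LL - PL
PI = 76.3 - 63.6
PI = 12.7


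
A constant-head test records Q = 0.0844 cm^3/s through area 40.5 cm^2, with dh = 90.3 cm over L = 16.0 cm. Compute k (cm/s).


Compute hydraulic gradient:
i = dh / L = 90.3 / 16.0 = 5.64375
Then apply Darcy's law:
k = Q / (A * i)
k = 0.0844 / (40.5 * 5.64375)
k = 0.0844 / 228.572
k = 0.000369 cm/s


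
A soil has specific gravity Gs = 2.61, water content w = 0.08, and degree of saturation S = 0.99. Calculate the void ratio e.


Result: 0.2109

Derivation:
Using the relation e = Gs * w / S
e = 2.61 * 0.08 / 0.99
e = 0.2109


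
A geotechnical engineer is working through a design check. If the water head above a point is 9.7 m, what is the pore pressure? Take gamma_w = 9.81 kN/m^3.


Using u = gamma_w * h_w
u = 9.81 * 9.7
u = 95.16 kPa


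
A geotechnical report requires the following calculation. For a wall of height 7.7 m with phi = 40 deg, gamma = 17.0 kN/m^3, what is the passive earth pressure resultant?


Compute passive earth pressure coefficient:
Kp = tan^2(45 + phi/2) = tan^2(65.0) = 4.59891
Compute passive force:
Pp = 0.5 * Kp * gamma * H^2
Pp = 0.5 * 4.59891 * 17.0 * 7.7^2
Pp = 2317.69 kN/m


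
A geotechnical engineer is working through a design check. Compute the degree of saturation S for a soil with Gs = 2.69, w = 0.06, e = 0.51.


Using S = Gs * w / e
S = 2.69 * 0.06 / 0.51
S = 0.3165


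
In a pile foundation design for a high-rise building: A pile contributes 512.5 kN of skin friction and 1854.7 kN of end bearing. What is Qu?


Result: 2367.2 kN

Derivation:
Using Qu = Qf + Qb
Qu = 512.5 + 1854.7
Qu = 2367.2 kN


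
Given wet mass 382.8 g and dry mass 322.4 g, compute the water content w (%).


Result: 18.73 %

Derivation:
Using w = (m_wet - m_dry) / m_dry * 100
m_wet - m_dry = 382.8 - 322.4 = 60.4 g
w = 60.4 / 322.4 * 100
w = 18.73 %


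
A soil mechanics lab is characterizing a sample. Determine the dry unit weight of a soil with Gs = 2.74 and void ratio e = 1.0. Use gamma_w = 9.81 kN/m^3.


Using gamma_d = Gs * gamma_w / (1 + e)
gamma_d = 2.74 * 9.81 / (1 + 1.0)
gamma_d = 2.74 * 9.81 / 2.0
gamma_d = 13.44 kN/m^3


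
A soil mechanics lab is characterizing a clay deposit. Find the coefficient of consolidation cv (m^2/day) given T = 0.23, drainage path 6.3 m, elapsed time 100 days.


Using cv = T * H_dr^2 / t
H_dr^2 = 6.3^2 = 39.69
cv = 0.23 * 39.69 / 100
cv = 0.09129 m^2/day


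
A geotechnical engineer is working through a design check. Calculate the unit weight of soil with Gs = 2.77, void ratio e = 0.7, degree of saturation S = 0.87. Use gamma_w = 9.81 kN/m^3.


Using gamma = gamma_w * (Gs + S*e) / (1 + e)
Numerator: Gs + S*e = 2.77 + 0.87*0.7 = 3.379
Denominator: 1 + e = 1 + 0.7 = 1.7
gamma = 9.81 * 3.379 / 1.7
gamma = 19.499 kN/m^3


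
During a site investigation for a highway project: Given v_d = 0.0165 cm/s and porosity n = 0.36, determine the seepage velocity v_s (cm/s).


Result: 0.04583 cm/s

Derivation:
Using v_s = v_d / n
v_s = 0.0165 / 0.36
v_s = 0.04583 cm/s


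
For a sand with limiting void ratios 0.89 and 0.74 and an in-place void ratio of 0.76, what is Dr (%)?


Using Dr = (e_max - e) / (e_max - e_min) * 100
e_max - e = 0.89 - 0.76 = 0.13
e_max - e_min = 0.89 - 0.74 = 0.15
Dr = 0.13 / 0.15 * 100
Dr = 86.67 %


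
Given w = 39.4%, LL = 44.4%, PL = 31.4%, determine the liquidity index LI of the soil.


First compute the plasticity index:
PI = LL - PL = 44.4 - 31.4 = 13.0
Then compute the liquidity index:
LI = (w - PL) / PI
LI = (39.4 - 31.4) / 13.0
LI = 0.615


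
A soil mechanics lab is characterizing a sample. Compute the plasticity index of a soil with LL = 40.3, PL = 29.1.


Result: 11.2

Derivation:
Using PI = LL - PL
PI = 40.3 - 29.1
PI = 11.2


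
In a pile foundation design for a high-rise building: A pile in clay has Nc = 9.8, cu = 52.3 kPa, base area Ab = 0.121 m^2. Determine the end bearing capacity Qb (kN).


Result: 62.02 kN

Derivation:
Using Qb = Nc * cu * Ab
Qb = 9.8 * 52.3 * 0.121
Qb = 62.02 kN


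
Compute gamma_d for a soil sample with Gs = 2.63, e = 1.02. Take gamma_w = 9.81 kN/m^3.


Result: 12.772 kN/m^3

Derivation:
Using gamma_d = Gs * gamma_w / (1 + e)
gamma_d = 2.63 * 9.81 / (1 + 1.02)
gamma_d = 2.63 * 9.81 / 2.02
gamma_d = 12.772 kN/m^3


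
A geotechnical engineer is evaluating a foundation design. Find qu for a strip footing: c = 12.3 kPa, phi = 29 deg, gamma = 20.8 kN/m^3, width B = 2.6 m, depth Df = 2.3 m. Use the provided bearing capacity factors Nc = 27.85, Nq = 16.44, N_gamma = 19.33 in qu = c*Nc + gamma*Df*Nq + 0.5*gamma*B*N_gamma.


Result: 1651.73 kPa

Derivation:
Compute qu = c*Nc + gamma*Df*Nq + 0.5*gamma*B*N_gamma
Term 1: 12.3 * 27.85 = 342.555
Term 2: 20.8 * 2.3 * 16.44 = 786.4896
Term 3: 0.5 * 20.8 * 2.6 * 19.33 = 522.6832
qu = 342.555 + 786.4896 + 522.6832
qu = 1651.73 kPa


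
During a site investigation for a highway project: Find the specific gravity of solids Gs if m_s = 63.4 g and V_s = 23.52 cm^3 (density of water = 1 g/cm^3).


Result: 2.696

Derivation:
Using Gs = m_s / (V_s * rho_w)
Since rho_w = 1 g/cm^3:
Gs = 63.4 / 23.52
Gs = 2.696


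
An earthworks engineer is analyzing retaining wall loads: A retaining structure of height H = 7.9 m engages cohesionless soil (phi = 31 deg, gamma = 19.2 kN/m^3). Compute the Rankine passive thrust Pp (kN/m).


Result: 1871.72 kN/m

Derivation:
Compute passive earth pressure coefficient:
Kp = tan^2(45 + phi/2) = tan^2(60.5) = 3.124035
Compute passive force:
Pp = 0.5 * Kp * gamma * H^2
Pp = 0.5 * 3.124035 * 19.2 * 7.9^2
Pp = 1871.72 kN/m


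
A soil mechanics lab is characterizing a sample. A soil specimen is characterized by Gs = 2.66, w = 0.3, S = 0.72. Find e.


Using the relation e = Gs * w / S
e = 2.66 * 0.3 / 0.72
e = 1.1083


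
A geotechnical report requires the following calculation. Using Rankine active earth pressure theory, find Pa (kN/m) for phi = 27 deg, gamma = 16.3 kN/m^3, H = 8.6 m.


Compute active earth pressure coefficient:
Ka = tan^2(45 - phi/2) = tan^2(31.5) = 0.375525
Compute active force:
Pa = 0.5 * Ka * gamma * H^2
Pa = 0.5 * 0.375525 * 16.3 * 8.6^2
Pa = 226.36 kN/m


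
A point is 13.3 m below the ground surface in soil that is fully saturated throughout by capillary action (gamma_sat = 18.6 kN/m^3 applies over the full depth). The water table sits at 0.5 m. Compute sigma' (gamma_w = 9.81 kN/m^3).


Total stress = gamma_sat * depth
sigma = 18.6 * 13.3 = 247.38 kPa
Pore water pressure u = gamma_w * (depth - d_wt)
u = 9.81 * (13.3 - 0.5) = 125.568 kPa
Effective stress = sigma - u
sigma' = 247.38 - 125.568 = 121.81 kPa


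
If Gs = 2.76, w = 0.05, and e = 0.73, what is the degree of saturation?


Using S = Gs * w / e
S = 2.76 * 0.05 / 0.73
S = 0.189


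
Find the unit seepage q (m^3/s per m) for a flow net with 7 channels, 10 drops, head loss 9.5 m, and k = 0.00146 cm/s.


Result: 9.709e-05 m^3/s per m

Derivation:
Convert k to m/s for unit consistency with H:
k = 0.00146 cm/s = 0.00146 / 100 m/s = 1.46e-05 m/s
Using q = k * H * Nf / Nd
Nf / Nd = 7 / 10 = 0.7
q = 1.46e-05 * 9.5 * 0.7
q = 9.709e-05 m^3/s per m


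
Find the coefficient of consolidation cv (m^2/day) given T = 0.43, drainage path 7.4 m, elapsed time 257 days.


Result: 0.09162 m^2/day

Derivation:
Using cv = T * H_dr^2 / t
H_dr^2 = 7.4^2 = 54.76
cv = 0.43 * 54.76 / 257
cv = 0.09162 m^2/day


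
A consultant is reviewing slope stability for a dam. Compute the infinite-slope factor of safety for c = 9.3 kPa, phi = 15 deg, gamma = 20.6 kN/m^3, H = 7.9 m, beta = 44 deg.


Result: 0.392

Derivation:
Using Fs = c / (gamma*H*sin(beta)*cos(beta)) + tan(phi)/tan(beta)
Cohesion contribution = 9.3 / (20.6*7.9*sin(44)*cos(44))
Cohesion contribution = 0.114362
Friction contribution = tan(15)/tan(44) = 0.27747
Fs = 0.114362 + 0.27747
Fs = 0.392


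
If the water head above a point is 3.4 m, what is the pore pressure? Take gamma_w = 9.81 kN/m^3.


Result: 33.35 kPa

Derivation:
Using u = gamma_w * h_w
u = 9.81 * 3.4
u = 33.35 kPa


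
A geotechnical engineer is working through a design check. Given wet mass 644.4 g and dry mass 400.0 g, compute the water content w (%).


Using w = (m_wet - m_dry) / m_dry * 100
m_wet - m_dry = 644.4 - 400.0 = 244.4 g
w = 244.4 / 400.0 * 100
w = 61.1 %


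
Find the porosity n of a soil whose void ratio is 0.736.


Using the relation n = e / (1 + e)
n = 0.736 / (1 + 0.736)
n = 0.736 / 1.736
n = 0.424


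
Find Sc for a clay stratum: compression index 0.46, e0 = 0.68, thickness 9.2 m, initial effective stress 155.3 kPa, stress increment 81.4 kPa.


Result: 0.4611 m

Derivation:
Using Sc = Cc * H / (1 + e0) * log10((sigma0 + delta_sigma) / sigma0)
Stress ratio = (155.3 + 81.4) / 155.3 = 1.52415
log10(1.52415) = 0.183027
Cc * H / (1 + e0) = 0.46 * 9.2 / (1 + 0.68) = 2.51905
Sc = 2.51905 * 0.183027
Sc = 0.4611 m


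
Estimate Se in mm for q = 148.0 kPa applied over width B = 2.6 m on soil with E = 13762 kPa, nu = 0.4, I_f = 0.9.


Result: 21.139 mm

Derivation:
Using Se = q * B * (1 - nu^2) * I_f / E
1 - nu^2 = 1 - 0.4^2 = 0.84
Se = 148.0 * 2.6 * 0.84 * 0.9 / 13762
Se = 0.021139 m
Convert to mm: Se = 0.021139 * 1000 = 21.139 mm


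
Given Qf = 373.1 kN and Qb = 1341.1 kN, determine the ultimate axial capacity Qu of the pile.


Using Qu = Qf + Qb
Qu = 373.1 + 1341.1
Qu = 1714.2 kN


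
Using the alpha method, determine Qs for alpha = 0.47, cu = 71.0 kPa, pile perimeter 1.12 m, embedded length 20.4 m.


Using Qs = alpha * cu * perimeter * L
Qs = 0.47 * 71.0 * 1.12 * 20.4
Qs = 762.44 kN


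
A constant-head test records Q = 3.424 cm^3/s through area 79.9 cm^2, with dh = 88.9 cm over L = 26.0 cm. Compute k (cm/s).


Compute hydraulic gradient:
i = dh / L = 88.9 / 26.0 = 3.41923
Then apply Darcy's law:
k = Q / (A * i)
k = 3.424 / (79.9 * 3.41923)
k = 3.424 / 273.197
k = 0.012533 cm/s


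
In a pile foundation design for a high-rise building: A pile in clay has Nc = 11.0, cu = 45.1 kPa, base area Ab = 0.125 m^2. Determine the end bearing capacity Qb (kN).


Using Qb = Nc * cu * Ab
Qb = 11.0 * 45.1 * 0.125
Qb = 62.01 kN


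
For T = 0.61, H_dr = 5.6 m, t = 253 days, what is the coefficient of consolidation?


Using cv = T * H_dr^2 / t
H_dr^2 = 5.6^2 = 31.36
cv = 0.61 * 31.36 / 253
cv = 0.07561 m^2/day


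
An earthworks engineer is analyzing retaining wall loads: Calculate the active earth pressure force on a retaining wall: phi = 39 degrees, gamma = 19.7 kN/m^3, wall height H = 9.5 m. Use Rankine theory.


Result: 202.24 kN/m

Derivation:
Compute active earth pressure coefficient:
Ka = tan^2(45 - phi/2) = tan^2(25.5) = 0.227506
Compute active force:
Pa = 0.5 * Ka * gamma * H^2
Pa = 0.5 * 0.227506 * 19.7 * 9.5^2
Pa = 202.24 kN/m


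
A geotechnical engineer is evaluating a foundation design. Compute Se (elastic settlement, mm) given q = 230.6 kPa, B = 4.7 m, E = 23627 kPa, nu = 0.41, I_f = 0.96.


Using Se = q * B * (1 - nu^2) * I_f / E
1 - nu^2 = 1 - 0.41^2 = 0.8319
Se = 230.6 * 4.7 * 0.8319 * 0.96 / 23627
Se = 0.036635 m
Convert to mm: Se = 0.036635 * 1000 = 36.635 mm


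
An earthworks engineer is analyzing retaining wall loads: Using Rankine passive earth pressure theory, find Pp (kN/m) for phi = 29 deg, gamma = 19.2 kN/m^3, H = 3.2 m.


Compute passive earth pressure coefficient:
Kp = tan^2(45 + phi/2) = tan^2(59.5) = 2.88206
Compute passive force:
Pp = 0.5 * Kp * gamma * H^2
Pp = 0.5 * 2.88206 * 19.2 * 3.2^2
Pp = 283.32 kN/m


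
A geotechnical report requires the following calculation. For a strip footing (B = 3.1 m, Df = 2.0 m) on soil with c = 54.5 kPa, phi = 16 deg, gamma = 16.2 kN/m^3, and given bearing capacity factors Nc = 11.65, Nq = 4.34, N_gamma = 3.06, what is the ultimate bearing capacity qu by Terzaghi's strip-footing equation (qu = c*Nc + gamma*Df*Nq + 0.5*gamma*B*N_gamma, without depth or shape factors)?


Result: 852.38 kPa

Derivation:
Compute qu = c*Nc + gamma*Df*Nq + 0.5*gamma*B*N_gamma
Term 1: 54.5 * 11.65 = 634.925
Term 2: 16.2 * 2.0 * 4.34 = 140.616
Term 3: 0.5 * 16.2 * 3.1 * 3.06 = 76.8366
qu = 634.925 + 140.616 + 76.8366
qu = 852.38 kPa


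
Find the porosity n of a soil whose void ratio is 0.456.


Result: 0.3132

Derivation:
Using the relation n = e / (1 + e)
n = 0.456 / (1 + 0.456)
n = 0.456 / 1.456
n = 0.3132


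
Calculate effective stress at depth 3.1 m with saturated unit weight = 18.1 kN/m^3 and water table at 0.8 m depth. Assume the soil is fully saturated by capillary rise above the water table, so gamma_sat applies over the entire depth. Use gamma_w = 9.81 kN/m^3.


Result: 33.55 kPa

Derivation:
Total stress = gamma_sat * depth
sigma = 18.1 * 3.1 = 56.11 kPa
Pore water pressure u = gamma_w * (depth - d_wt)
u = 9.81 * (3.1 - 0.8) = 22.563 kPa
Effective stress = sigma - u
sigma' = 56.11 - 22.563 = 33.55 kPa


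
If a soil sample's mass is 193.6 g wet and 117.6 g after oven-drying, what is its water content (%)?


Result: 64.63 %

Derivation:
Using w = (m_wet - m_dry) / m_dry * 100
m_wet - m_dry = 193.6 - 117.6 = 76.0 g
w = 76.0 / 117.6 * 100
w = 64.63 %


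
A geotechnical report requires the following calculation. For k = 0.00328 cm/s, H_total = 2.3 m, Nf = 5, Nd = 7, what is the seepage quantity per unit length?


Result: 5.389e-05 m^3/s per m

Derivation:
Convert k to m/s for unit consistency with H:
k = 0.00328 cm/s = 0.00328 / 100 m/s = 3.28e-05 m/s
Using q = k * H * Nf / Nd
Nf / Nd = 5 / 7 = 0.7143
q = 3.28e-05 * 2.3 * 0.7143
q = 5.389e-05 m^3/s per m


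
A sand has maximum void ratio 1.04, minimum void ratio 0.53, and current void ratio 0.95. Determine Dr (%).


Using Dr = (e_max - e) / (e_max - e_min) * 100
e_max - e = 1.04 - 0.95 = 0.09
e_max - e_min = 1.04 - 0.53 = 0.51
Dr = 0.09 / 0.51 * 100
Dr = 17.65 %


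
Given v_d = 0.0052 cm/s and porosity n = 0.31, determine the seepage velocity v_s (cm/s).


Using v_s = v_d / n
v_s = 0.0052 / 0.31
v_s = 0.01677 cm/s


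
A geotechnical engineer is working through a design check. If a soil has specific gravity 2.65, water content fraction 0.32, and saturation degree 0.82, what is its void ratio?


Using the relation e = Gs * w / S
e = 2.65 * 0.32 / 0.82
e = 1.0341


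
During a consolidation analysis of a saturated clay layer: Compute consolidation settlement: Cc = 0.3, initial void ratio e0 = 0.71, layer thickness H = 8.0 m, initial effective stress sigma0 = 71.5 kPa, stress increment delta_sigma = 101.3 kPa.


Result: 0.5379 m

Derivation:
Using Sc = Cc * H / (1 + e0) * log10((sigma0 + delta_sigma) / sigma0)
Stress ratio = (71.5 + 101.3) / 71.5 = 2.41678
log10(2.41678) = 0.383238
Cc * H / (1 + e0) = 0.3 * 8.0 / (1 + 0.71) = 1.40351
Sc = 1.40351 * 0.383238
Sc = 0.5379 m


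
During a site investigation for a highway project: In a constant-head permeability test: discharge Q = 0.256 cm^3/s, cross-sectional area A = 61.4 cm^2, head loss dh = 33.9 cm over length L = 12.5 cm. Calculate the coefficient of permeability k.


Compute hydraulic gradient:
i = dh / L = 33.9 / 12.5 = 2.712
Then apply Darcy's law:
k = Q / (A * i)
k = 0.256 / (61.4 * 2.712)
k = 0.256 / 166.517
k = 0.001537 cm/s


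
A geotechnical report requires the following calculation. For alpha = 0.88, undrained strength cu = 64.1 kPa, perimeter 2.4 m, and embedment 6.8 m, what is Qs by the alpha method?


Using Qs = alpha * cu * perimeter * L
Qs = 0.88 * 64.1 * 2.4 * 6.8
Qs = 920.58 kN


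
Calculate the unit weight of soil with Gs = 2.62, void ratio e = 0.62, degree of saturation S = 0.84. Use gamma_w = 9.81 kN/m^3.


Using gamma = gamma_w * (Gs + S*e) / (1 + e)
Numerator: Gs + S*e = 2.62 + 0.84*0.62 = 3.1408
Denominator: 1 + e = 1 + 0.62 = 1.62
gamma = 9.81 * 3.1408 / 1.62
gamma = 19.019 kN/m^3


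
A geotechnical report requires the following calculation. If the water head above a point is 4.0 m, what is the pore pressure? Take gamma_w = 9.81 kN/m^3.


Using u = gamma_w * h_w
u = 9.81 * 4.0
u = 39.24 kPa


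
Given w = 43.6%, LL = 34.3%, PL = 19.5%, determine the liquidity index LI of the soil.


First compute the plasticity index:
PI = LL - PL = 34.3 - 19.5 = 14.8
Then compute the liquidity index:
LI = (w - PL) / PI
LI = (43.6 - 19.5) / 14.8
LI = 1.628


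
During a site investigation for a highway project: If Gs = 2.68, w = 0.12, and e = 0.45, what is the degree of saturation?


Result: 0.7147

Derivation:
Using S = Gs * w / e
S = 2.68 * 0.12 / 0.45
S = 0.7147


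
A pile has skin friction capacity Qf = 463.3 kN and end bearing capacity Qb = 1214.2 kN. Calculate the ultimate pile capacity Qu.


Result: 1677.5 kN

Derivation:
Using Qu = Qf + Qb
Qu = 463.3 + 1214.2
Qu = 1677.5 kN


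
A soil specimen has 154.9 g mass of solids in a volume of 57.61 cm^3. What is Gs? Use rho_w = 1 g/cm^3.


Using Gs = m_s / (V_s * rho_w)
Since rho_w = 1 g/cm^3:
Gs = 154.9 / 57.61
Gs = 2.689


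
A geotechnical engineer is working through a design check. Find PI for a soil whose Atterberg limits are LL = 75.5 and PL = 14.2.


Using PI = LL - PL
PI = 75.5 - 14.2
PI = 61.3


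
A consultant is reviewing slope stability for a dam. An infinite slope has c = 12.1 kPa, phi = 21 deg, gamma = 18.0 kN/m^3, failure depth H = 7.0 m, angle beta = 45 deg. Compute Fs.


Result: 0.576

Derivation:
Using Fs = c / (gamma*H*sin(beta)*cos(beta)) + tan(phi)/tan(beta)
Cohesion contribution = 12.1 / (18.0*7.0*sin(45)*cos(45))
Cohesion contribution = 0.192063
Friction contribution = tan(21)/tan(45) = 0.383864
Fs = 0.192063 + 0.383864
Fs = 0.576


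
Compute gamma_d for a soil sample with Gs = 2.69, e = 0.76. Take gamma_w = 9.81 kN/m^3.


Using gamma_d = Gs * gamma_w / (1 + e)
gamma_d = 2.69 * 9.81 / (1 + 0.76)
gamma_d = 2.69 * 9.81 / 1.76
gamma_d = 14.994 kN/m^3


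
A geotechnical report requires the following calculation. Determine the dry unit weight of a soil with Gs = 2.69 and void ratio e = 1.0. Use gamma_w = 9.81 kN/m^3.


Using gamma_d = Gs * gamma_w / (1 + e)
gamma_d = 2.69 * 9.81 / (1 + 1.0)
gamma_d = 2.69 * 9.81 / 2.0
gamma_d = 13.194 kN/m^3


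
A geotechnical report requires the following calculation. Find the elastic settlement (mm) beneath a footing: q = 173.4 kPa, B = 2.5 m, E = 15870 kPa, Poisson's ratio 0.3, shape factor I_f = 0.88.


Result: 21.874 mm

Derivation:
Using Se = q * B * (1 - nu^2) * I_f / E
1 - nu^2 = 1 - 0.3^2 = 0.91
Se = 173.4 * 2.5 * 0.91 * 0.88 / 15870
Se = 0.021874 m
Convert to mm: Se = 0.021874 * 1000 = 21.874 mm


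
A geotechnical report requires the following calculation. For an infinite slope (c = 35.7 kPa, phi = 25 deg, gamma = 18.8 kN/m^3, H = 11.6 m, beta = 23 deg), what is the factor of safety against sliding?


Using Fs = c / (gamma*H*sin(beta)*cos(beta)) + tan(phi)/tan(beta)
Cohesion contribution = 35.7 / (18.8*11.6*sin(23)*cos(23))
Cohesion contribution = 0.455143
Friction contribution = tan(25)/tan(23) = 1.09855
Fs = 0.455143 + 1.09855
Fs = 1.554


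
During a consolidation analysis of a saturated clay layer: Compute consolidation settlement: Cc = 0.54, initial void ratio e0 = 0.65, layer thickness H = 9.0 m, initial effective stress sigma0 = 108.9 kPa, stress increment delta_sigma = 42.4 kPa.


Using Sc = Cc * H / (1 + e0) * log10((sigma0 + delta_sigma) / sigma0)
Stress ratio = (108.9 + 42.4) / 108.9 = 1.38935
log10(1.38935) = 0.142811
Cc * H / (1 + e0) = 0.54 * 9.0 / (1 + 0.65) = 2.94545
Sc = 2.94545 * 0.142811
Sc = 0.4206 m


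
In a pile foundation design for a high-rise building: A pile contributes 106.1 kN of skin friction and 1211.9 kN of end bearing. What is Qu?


Using Qu = Qf + Qb
Qu = 106.1 + 1211.9
Qu = 1318.0 kN


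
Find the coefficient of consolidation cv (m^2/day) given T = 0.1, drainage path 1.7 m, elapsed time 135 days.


Result: 0.00214 m^2/day

Derivation:
Using cv = T * H_dr^2 / t
H_dr^2 = 1.7^2 = 2.89
cv = 0.1 * 2.89 / 135
cv = 0.00214 m^2/day


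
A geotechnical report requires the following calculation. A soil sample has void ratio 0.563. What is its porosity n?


Result: 0.3602

Derivation:
Using the relation n = e / (1 + e)
n = 0.563 / (1 + 0.563)
n = 0.563 / 1.563
n = 0.3602


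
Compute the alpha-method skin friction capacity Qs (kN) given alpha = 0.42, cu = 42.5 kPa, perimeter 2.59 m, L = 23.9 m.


Result: 1104.93 kN

Derivation:
Using Qs = alpha * cu * perimeter * L
Qs = 0.42 * 42.5 * 2.59 * 23.9
Qs = 1104.93 kN


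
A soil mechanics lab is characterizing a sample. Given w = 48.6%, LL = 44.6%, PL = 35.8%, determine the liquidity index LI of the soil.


First compute the plasticity index:
PI = LL - PL = 44.6 - 35.8 = 8.8
Then compute the liquidity index:
LI = (w - PL) / PI
LI = (48.6 - 35.8) / 8.8
LI = 1.455


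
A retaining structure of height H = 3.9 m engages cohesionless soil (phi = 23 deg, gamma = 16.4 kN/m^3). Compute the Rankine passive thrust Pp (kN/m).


Result: 284.69 kN/m

Derivation:
Compute passive earth pressure coefficient:
Kp = tan^2(45 + phi/2) = tan^2(56.5) = 2.282623
Compute passive force:
Pp = 0.5 * Kp * gamma * H^2
Pp = 0.5 * 2.282623 * 16.4 * 3.9^2
Pp = 284.69 kN/m


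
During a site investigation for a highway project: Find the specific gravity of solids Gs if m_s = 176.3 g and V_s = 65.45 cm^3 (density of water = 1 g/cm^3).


Result: 2.694

Derivation:
Using Gs = m_s / (V_s * rho_w)
Since rho_w = 1 g/cm^3:
Gs = 176.3 / 65.45
Gs = 2.694


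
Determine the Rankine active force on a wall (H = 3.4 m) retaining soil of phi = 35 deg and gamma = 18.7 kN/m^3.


Compute active earth pressure coefficient:
Ka = tan^2(45 - phi/2) = tan^2(27.5) = 0.27099
Compute active force:
Pa = 0.5 * Ka * gamma * H^2
Pa = 0.5 * 0.27099 * 18.7 * 3.4^2
Pa = 29.29 kN/m


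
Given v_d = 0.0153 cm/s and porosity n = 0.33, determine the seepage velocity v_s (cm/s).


Result: 0.04636 cm/s

Derivation:
Using v_s = v_d / n
v_s = 0.0153 / 0.33
v_s = 0.04636 cm/s


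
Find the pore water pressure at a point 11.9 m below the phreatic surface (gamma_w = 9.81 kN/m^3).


Using u = gamma_w * h_w
u = 9.81 * 11.9
u = 116.74 kPa


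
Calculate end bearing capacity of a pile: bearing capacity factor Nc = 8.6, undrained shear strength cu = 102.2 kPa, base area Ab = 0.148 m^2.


Using Qb = Nc * cu * Ab
Qb = 8.6 * 102.2 * 0.148
Qb = 130.08 kN


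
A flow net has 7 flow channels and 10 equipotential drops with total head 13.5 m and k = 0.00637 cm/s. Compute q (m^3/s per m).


Convert k to m/s for unit consistency with H:
k = 0.00637 cm/s = 0.00637 / 100 m/s = 6.37e-05 m/s
Using q = k * H * Nf / Nd
Nf / Nd = 7 / 10 = 0.7
q = 6.37e-05 * 13.5 * 0.7
q = 0.000602 m^3/s per m


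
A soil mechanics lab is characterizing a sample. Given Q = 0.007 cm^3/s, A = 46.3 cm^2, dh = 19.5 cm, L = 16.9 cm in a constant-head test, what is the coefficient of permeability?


Result: 0.000131 cm/s

Derivation:
Compute hydraulic gradient:
i = dh / L = 19.5 / 16.9 = 1.15385
Then apply Darcy's law:
k = Q / (A * i)
k = 0.007 / (46.3 * 1.15385)
k = 0.007 / 53.4231
k = 0.000131 cm/s


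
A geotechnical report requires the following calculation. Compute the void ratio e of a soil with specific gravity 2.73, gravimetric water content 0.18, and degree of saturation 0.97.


Using the relation e = Gs * w / S
e = 2.73 * 0.18 / 0.97
e = 0.5066


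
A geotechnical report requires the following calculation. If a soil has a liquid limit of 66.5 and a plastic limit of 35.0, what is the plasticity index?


Result: 31.5

Derivation:
Using PI = LL - PL
PI = 66.5 - 35.0
PI = 31.5


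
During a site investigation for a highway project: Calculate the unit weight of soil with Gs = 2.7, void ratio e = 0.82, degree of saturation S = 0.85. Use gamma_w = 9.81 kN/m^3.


Using gamma = gamma_w * (Gs + S*e) / (1 + e)
Numerator: Gs + S*e = 2.7 + 0.85*0.82 = 3.397
Denominator: 1 + e = 1 + 0.82 = 1.82
gamma = 9.81 * 3.397 / 1.82
gamma = 18.31 kN/m^3


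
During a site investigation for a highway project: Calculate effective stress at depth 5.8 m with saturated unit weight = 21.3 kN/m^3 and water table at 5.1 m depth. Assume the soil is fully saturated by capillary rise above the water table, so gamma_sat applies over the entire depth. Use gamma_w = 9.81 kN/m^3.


Total stress = gamma_sat * depth
sigma = 21.3 * 5.8 = 123.54 kPa
Pore water pressure u = gamma_w * (depth - d_wt)
u = 9.81 * (5.8 - 5.1) = 6.867 kPa
Effective stress = sigma - u
sigma' = 123.54 - 6.867 = 116.67 kPa


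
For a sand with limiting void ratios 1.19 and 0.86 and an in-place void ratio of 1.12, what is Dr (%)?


Using Dr = (e_max - e) / (e_max - e_min) * 100
e_max - e = 1.19 - 1.12 = 0.07
e_max - e_min = 1.19 - 0.86 = 0.33
Dr = 0.07 / 0.33 * 100
Dr = 21.21 %


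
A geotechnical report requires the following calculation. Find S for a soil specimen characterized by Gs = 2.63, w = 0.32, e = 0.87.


Using S = Gs * w / e
S = 2.63 * 0.32 / 0.87
S = 0.9674


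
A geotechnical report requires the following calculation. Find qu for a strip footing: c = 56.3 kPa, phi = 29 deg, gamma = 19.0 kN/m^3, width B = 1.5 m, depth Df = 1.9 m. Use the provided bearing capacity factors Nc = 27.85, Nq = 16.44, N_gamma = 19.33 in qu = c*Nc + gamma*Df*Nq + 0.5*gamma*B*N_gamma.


Compute qu = c*Nc + gamma*Df*Nq + 0.5*gamma*B*N_gamma
Term 1: 56.3 * 27.85 = 1567.955
Term 2: 19.0 * 1.9 * 16.44 = 593.484
Term 3: 0.5 * 19.0 * 1.5 * 19.33 = 275.4525
qu = 1567.955 + 593.484 + 275.4525
qu = 2436.89 kPa


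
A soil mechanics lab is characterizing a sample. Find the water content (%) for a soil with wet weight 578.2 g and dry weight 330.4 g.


Result: 75.0 %

Derivation:
Using w = (m_wet - m_dry) / m_dry * 100
m_wet - m_dry = 578.2 - 330.4 = 247.8 g
w = 247.8 / 330.4 * 100
w = 75.0 %


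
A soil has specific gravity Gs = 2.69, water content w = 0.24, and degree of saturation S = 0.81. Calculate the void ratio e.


Result: 0.797

Derivation:
Using the relation e = Gs * w / S
e = 2.69 * 0.24 / 0.81
e = 0.797


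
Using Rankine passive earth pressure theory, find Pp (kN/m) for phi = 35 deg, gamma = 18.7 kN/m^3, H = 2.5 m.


Compute passive earth pressure coefficient:
Kp = tan^2(45 + phi/2) = tan^2(62.5) = 3.690172
Compute passive force:
Pp = 0.5 * Kp * gamma * H^2
Pp = 0.5 * 3.690172 * 18.7 * 2.5^2
Pp = 215.64 kN/m


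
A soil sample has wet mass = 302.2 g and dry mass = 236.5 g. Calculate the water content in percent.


Using w = (m_wet - m_dry) / m_dry * 100
m_wet - m_dry = 302.2 - 236.5 = 65.7 g
w = 65.7 / 236.5 * 100
w = 27.78 %


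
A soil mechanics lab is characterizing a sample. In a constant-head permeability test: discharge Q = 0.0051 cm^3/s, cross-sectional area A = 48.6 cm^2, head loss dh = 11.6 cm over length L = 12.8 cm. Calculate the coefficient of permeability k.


Compute hydraulic gradient:
i = dh / L = 11.6 / 12.8 = 0.90625
Then apply Darcy's law:
k = Q / (A * i)
k = 0.0051 / (48.6 * 0.90625)
k = 0.0051 / 44.0437
k = 0.000116 cm/s


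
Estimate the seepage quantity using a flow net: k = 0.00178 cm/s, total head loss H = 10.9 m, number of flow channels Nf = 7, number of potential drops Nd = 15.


Convert k to m/s for unit consistency with H:
k = 0.00178 cm/s = 0.00178 / 100 m/s = 1.78e-05 m/s
Using q = k * H * Nf / Nd
Nf / Nd = 7 / 15 = 0.4667
q = 1.78e-05 * 10.9 * 0.4667
q = 9.054e-05 m^3/s per m


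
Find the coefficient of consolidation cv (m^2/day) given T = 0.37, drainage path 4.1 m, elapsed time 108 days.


Result: 0.05759 m^2/day

Derivation:
Using cv = T * H_dr^2 / t
H_dr^2 = 4.1^2 = 16.81
cv = 0.37 * 16.81 / 108
cv = 0.05759 m^2/day


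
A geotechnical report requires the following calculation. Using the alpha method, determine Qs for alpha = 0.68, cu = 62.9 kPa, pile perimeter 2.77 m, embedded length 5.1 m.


Using Qs = alpha * cu * perimeter * L
Qs = 0.68 * 62.9 * 2.77 * 5.1
Qs = 604.24 kN


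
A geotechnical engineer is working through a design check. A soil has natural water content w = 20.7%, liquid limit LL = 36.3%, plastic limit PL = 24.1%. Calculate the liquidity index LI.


Result: -0.279

Derivation:
First compute the plasticity index:
PI = LL - PL = 36.3 - 24.1 = 12.2
Then compute the liquidity index:
LI = (w - PL) / PI
LI = (20.7 - 24.1) / 12.2
LI = -0.279


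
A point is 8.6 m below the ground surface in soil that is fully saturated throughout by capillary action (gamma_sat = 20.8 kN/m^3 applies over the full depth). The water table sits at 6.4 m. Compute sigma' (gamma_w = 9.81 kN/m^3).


Result: 157.3 kPa

Derivation:
Total stress = gamma_sat * depth
sigma = 20.8 * 8.6 = 178.88 kPa
Pore water pressure u = gamma_w * (depth - d_wt)
u = 9.81 * (8.6 - 6.4) = 21.582 kPa
Effective stress = sigma - u
sigma' = 178.88 - 21.582 = 157.3 kPa


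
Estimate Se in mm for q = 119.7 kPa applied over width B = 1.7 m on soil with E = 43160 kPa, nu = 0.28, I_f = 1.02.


Using Se = q * B * (1 - nu^2) * I_f / E
1 - nu^2 = 1 - 0.28^2 = 0.9216
Se = 119.7 * 1.7 * 0.9216 * 1.02 / 43160
Se = 0.004432 m
Convert to mm: Se = 0.004432 * 1000 = 4.432 mm


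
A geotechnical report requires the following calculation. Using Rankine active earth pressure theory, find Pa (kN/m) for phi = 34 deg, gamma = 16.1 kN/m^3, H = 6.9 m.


Result: 108.35 kN/m

Derivation:
Compute active earth pressure coefficient:
Ka = tan^2(45 - phi/2) = tan^2(28.0) = 0.282715
Compute active force:
Pa = 0.5 * Ka * gamma * H^2
Pa = 0.5 * 0.282715 * 16.1 * 6.9^2
Pa = 108.35 kN/m


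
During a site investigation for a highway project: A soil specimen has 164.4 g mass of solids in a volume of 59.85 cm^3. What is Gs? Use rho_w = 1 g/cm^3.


Result: 2.747

Derivation:
Using Gs = m_s / (V_s * rho_w)
Since rho_w = 1 g/cm^3:
Gs = 164.4 / 59.85
Gs = 2.747


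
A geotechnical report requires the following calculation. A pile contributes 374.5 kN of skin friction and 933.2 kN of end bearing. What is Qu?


Using Qu = Qf + Qb
Qu = 374.5 + 933.2
Qu = 1307.7 kN


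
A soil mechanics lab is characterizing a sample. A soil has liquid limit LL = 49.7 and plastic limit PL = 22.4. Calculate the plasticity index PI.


Using PI = LL - PL
PI = 49.7 - 22.4
PI = 27.3


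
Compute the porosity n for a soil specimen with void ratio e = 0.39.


Using the relation n = e / (1 + e)
n = 0.39 / (1 + 0.39)
n = 0.39 / 1.39
n = 0.2806


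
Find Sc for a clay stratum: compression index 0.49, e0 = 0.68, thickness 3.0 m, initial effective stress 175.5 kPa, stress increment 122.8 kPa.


Using Sc = Cc * H / (1 + e0) * log10((sigma0 + delta_sigma) / sigma0)
Stress ratio = (175.5 + 122.8) / 175.5 = 1.69972
log10(1.69972) = 0.230376
Cc * H / (1 + e0) = 0.49 * 3.0 / (1 + 0.68) = 0.875
Sc = 0.875 * 0.230376
Sc = 0.2016 m


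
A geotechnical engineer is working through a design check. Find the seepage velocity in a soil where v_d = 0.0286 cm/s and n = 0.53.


Using v_s = v_d / n
v_s = 0.0286 / 0.53
v_s = 0.05396 cm/s


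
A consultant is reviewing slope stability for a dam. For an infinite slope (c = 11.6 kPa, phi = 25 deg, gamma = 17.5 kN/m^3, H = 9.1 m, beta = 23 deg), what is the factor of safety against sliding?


Result: 1.301

Derivation:
Using Fs = c / (gamma*H*sin(beta)*cos(beta)) + tan(phi)/tan(beta)
Cohesion contribution = 11.6 / (17.5*9.1*sin(23)*cos(23))
Cohesion contribution = 0.202523
Friction contribution = tan(25)/tan(23) = 1.09855
Fs = 0.202523 + 1.09855
Fs = 1.301


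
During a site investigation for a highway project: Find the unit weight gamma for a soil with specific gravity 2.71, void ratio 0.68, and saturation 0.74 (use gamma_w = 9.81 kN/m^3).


Using gamma = gamma_w * (Gs + S*e) / (1 + e)
Numerator: Gs + S*e = 2.71 + 0.74*0.68 = 3.2132
Denominator: 1 + e = 1 + 0.68 = 1.68
gamma = 9.81 * 3.2132 / 1.68
gamma = 18.763 kN/m^3


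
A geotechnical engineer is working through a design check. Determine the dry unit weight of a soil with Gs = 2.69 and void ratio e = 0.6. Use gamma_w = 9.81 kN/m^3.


Using gamma_d = Gs * gamma_w / (1 + e)
gamma_d = 2.69 * 9.81 / (1 + 0.6)
gamma_d = 2.69 * 9.81 / 1.6
gamma_d = 16.493 kN/m^3
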